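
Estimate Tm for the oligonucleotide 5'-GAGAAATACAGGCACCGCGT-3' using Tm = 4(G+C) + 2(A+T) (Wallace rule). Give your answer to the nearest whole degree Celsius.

Base counts: A=7, T=2, G=6, C=5 (length 20).
Tm = 2·(7+2) + 4·(6+5) = 2·9 + 4·11 = 18 + 44 = 62°C.

62°C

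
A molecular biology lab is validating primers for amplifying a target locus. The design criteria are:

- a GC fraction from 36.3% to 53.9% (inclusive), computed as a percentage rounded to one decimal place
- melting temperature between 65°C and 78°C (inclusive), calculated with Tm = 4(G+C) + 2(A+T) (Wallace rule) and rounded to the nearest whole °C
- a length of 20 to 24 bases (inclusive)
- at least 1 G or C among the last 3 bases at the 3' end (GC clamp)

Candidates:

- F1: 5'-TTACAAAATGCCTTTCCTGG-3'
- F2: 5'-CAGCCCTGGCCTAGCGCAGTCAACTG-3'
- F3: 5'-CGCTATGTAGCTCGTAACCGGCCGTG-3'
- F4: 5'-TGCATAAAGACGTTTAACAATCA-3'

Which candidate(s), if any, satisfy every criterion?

F1 (20 nt, A=5 T=7 G=3 C=5): GC 8/20 = 40.0% ✓; Tm = 2·12 + 4·8 = 56°C, outside 65–78°C ✗; length 20 ✓; 3' end TGG has 2 G/C ✓ — fails.
F2 (26 nt, A=5 T=4 G=7 C=10): GC 17/26 = 65.4%, outside 36.3–53.9% ✗; Tm = 2·9 + 4·17 = 86°C, outside 65–78°C ✗; length 26, outside 20–24 ✗; 3' end CTG has 2 G/C ✓ — fails.
F3 (26 nt, A=4 T=6 G=8 C=8): GC 16/26 = 61.5%, outside 36.3–53.9% ✗; Tm = 2·10 + 4·16 = 84°C, outside 65–78°C ✗; length 26, outside 20–24 ✗; 3' end GTG has 2 G/C ✓ — fails.
F4 (23 nt, A=10 T=6 G=3 C=4): GC 7/23 = 30.4%, outside 36.3–53.9% ✗; Tm = 2·16 + 4·7 = 60°C, outside 65–78°C ✗; length 23 ✓; 3' end TCA has 1 G/C ✓ — fails.

None of the candidates satisfy all criteria.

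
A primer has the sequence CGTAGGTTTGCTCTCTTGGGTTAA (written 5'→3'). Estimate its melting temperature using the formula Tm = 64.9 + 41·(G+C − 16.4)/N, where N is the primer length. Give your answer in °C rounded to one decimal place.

55.7°C

Base counts: A=3, T=10, G=7, C=4; G+C = 11, N = 24.
Tm = 64.9 + 41·(11 − 16.4)/24 = 64.9 + -221.40/24 = 55.7°C.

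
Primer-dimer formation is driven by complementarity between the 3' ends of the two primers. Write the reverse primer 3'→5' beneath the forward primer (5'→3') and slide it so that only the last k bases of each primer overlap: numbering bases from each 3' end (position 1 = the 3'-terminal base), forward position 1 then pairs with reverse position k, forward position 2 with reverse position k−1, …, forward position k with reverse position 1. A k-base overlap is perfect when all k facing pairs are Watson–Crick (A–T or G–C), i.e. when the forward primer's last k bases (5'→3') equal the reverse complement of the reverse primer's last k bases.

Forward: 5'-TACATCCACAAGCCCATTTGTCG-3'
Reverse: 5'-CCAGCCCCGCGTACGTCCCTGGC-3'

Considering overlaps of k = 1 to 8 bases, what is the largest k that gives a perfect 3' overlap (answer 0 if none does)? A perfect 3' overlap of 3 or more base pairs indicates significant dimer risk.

Last 8 bases (5'→3') — forward …ATTTGTCG, reverse …TCCCTGGC.
Reverse complement of the reverse primer's last 8 bases: GCCAGGGA; its first k bases are the reverse complement of the reverse primer's last k bases, so a perfect k-base overlap needs the forward primer's last k bases to equal them.
Comparing (forward last k vs required): k=1: G vs G ✓; k=2: CG vs GC ✗; k=3: TCG vs GCC ✗; k=4: GTCG vs GCCA ✗; k=5: TGTCG vs GCCAG ✗; k=6: TTGTCG vs GCCAGG ✗; k=7: TTTGTCG vs GCCAGGG ✗; k=8: ATTTGTCG vs GCCAGGGA ✗.
Only k = 1 is perfect, so the longest perfect 3' overlap is 1.

Longest perfect overlap: 1 complementary base pair; below the dimer-risk threshold (threshold 3).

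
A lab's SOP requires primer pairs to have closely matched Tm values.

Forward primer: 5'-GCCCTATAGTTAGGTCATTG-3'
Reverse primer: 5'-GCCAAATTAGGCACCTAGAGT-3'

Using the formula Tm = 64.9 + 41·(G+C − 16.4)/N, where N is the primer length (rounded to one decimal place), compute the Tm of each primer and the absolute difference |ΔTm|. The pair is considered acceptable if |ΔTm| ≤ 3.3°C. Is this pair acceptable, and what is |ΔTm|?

Forward: G+C = 9, N = 20 → Tm = 64.9 + 41·(9 − 16.4)/20 = 49.7°C.
Reverse: G+C = 10, N = 21 → Tm = 64.9 + 41·(10 − 16.4)/21 = 52.4°C.
|ΔTm| = |49.7 − 52.4| = 2.7°C, ≤ 3.3°C.

|ΔTm| = 2.7°C; the pair is acceptable.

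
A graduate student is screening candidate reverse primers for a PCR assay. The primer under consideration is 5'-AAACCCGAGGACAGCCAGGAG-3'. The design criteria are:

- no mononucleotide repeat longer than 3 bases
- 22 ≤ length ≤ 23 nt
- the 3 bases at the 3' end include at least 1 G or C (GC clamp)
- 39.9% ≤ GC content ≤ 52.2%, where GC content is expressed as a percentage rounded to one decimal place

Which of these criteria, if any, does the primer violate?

Base counts: A=8, T=0, G=7, C=6 (length 21).
homopolymer run: longest run = 3 ✓
length: length 21, outside 22–23 ✗
GC clamp: 3' end GAG has 2 G/C ✓
GC content: GC 13/21 = 61.9%, outside 39.9–52.2% ✗

Fails: length, GC content.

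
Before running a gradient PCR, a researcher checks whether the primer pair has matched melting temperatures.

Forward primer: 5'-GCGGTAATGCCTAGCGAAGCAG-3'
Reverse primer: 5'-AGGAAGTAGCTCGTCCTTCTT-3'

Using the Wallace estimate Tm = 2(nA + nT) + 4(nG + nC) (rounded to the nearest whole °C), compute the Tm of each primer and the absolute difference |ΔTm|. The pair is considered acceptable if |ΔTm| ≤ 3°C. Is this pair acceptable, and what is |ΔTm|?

|ΔTm| = 8°C; the pair is not acceptable.

Forward: A=6 T=3 G=8 C=5 → Tm = 2·9 + 4·13 = 70°C.
Reverse: A=4 T=7 G=5 C=5 → Tm = 2·11 + 4·10 = 62°C.
|ΔTm| = |70 − 62| = 8°C, > 3°C.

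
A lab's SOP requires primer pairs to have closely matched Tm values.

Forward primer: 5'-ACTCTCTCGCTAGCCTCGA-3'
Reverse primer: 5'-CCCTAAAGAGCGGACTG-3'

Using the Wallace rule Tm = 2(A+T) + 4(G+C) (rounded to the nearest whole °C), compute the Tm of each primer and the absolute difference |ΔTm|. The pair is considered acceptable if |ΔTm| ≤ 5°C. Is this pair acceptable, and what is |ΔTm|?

|ΔTm| = 6°C; the pair is not acceptable.

Forward: A=3 T=5 G=3 C=8 → Tm = 2·8 + 4·11 = 60°C.
Reverse: A=5 T=2 G=5 C=5 → Tm = 2·7 + 4·10 = 54°C.
|ΔTm| = |60 − 54| = 6°C, > 5°C.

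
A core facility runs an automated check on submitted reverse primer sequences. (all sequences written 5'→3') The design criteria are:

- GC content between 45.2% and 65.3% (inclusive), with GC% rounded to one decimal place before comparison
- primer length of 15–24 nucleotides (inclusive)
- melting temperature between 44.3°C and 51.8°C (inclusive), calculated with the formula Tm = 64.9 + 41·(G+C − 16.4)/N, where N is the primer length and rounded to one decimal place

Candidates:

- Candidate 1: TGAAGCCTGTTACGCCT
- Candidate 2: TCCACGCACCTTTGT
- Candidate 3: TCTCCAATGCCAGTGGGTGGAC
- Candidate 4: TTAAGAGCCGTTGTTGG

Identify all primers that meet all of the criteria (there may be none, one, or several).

Candidate 1 (17 nt, A=3 T=5 G=4 C=5): GC 9/17 = 52.9% ✓; length 17 ✓; Tm = 64.9 + 41·(9 − 16.4)/17 = 47.1°C ✓ — passes.
Candidate 2 (15 nt, A=2 T=5 G=2 C=6): GC 8/15 = 53.3% ✓; length 15 ✓; Tm = 64.9 + 41·(8 − 16.4)/15 = 41.9°C, outside 44.3–51.8°C ✗ — fails.
Candidate 3 (22 nt, A=4 T=5 G=7 C=6): GC 13/22 = 59.1% ✓; length 22 ✓; Tm = 64.9 + 41·(13 − 16.4)/22 = 58.6°C, outside 44.3–51.8°C ✗ — fails.
Candidate 4 (17 nt, A=3 T=6 G=6 C=2): GC 8/17 = 47.1% ✓; length 17 ✓; Tm = 64.9 + 41·(8 − 16.4)/17 = 44.6°C ✓ — passes.

Candidate 1 and Candidate 4.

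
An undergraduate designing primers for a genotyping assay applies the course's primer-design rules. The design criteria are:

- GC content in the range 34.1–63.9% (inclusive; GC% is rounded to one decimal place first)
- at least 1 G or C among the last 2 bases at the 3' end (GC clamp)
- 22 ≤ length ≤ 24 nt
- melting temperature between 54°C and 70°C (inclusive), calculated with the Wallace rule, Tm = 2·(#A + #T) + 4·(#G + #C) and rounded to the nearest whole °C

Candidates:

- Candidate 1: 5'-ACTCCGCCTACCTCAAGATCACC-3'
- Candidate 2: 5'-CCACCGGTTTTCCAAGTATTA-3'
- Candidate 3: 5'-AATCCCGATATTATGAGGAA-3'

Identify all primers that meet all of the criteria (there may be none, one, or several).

None of the candidates satisfy all criteria.

Candidate 1 (23 nt, A=6 T=4 G=2 C=11): GC 13/23 = 56.5% ✓; 3' end CC has 2 G/C ✓; length 23 ✓; Tm = 2·10 + 4·13 = 72°C, outside 54–70°C ✗ — fails.
Candidate 2 (21 nt, A=5 T=7 G=3 C=6): GC 9/21 = 42.9% ✓; 3' end TA has 0 G/C, need ≥1 ✗; length 21, outside 22–24 ✗; Tm = 2·12 + 4·9 = 60°C ✓ — fails.
Candidate 3 (20 nt, A=8 T=5 G=4 C=3): GC 7/20 = 35.0% ✓; 3' end AA has 0 G/C, need ≥1 ✗; length 20, outside 22–24 ✗; Tm = 2·13 + 4·7 = 54°C ✓ — fails.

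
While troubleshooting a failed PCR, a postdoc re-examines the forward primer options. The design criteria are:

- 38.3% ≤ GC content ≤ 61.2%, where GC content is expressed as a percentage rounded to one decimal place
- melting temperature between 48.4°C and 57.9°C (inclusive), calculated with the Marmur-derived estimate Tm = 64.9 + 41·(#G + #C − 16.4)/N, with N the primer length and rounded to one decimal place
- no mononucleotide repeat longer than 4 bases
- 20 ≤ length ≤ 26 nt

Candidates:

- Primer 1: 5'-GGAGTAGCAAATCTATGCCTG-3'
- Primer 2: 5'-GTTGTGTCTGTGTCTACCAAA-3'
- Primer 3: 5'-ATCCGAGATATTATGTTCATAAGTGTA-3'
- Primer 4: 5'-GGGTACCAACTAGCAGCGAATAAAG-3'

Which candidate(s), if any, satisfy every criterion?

Primer 1, Primer 2 and Primer 4.

Primer 1 (21 nt, A=6 T=5 G=6 C=4): GC 10/21 = 47.6% ✓; Tm = 64.9 + 41·(10 − 16.4)/21 = 52.4°C ✓; longest run = 3 ✓; length 21 ✓ — passes.
Primer 2 (21 nt, A=4 T=8 G=5 C=4): GC 9/21 = 42.9% ✓; Tm = 64.9 + 41·(9 − 16.4)/21 = 50.5°C ✓; longest run = 3 ✓; length 21 ✓ — passes.
Primer 3 (27 nt, A=9 T=10 G=5 C=3): GC 8/27 = 29.6%, outside 38.3–61.2% ✗; Tm = 64.9 + 41·(8 − 16.4)/27 = 52.1°C ✓; longest run = 2 ✓; length 27, outside 20–26 ✗ — fails.
Primer 4 (25 nt, A=10 T=3 G=7 C=5): GC 12/25 = 48.0% ✓; Tm = 64.9 + 41·(12 − 16.4)/25 = 57.7°C ✓; longest run = 3 ✓; length 25 ✓ — passes.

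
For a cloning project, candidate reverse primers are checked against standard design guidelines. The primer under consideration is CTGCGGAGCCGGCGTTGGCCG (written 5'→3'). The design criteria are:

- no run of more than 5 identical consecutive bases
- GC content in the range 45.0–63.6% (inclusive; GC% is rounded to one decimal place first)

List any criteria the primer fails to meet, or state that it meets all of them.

Fails: GC content.

Base counts: A=1, T=3, G=10, C=7 (length 21).
homopolymer run: longest run = 2 ✓
GC content: GC 17/21 = 81.0%, outside 45.0–63.6% ✗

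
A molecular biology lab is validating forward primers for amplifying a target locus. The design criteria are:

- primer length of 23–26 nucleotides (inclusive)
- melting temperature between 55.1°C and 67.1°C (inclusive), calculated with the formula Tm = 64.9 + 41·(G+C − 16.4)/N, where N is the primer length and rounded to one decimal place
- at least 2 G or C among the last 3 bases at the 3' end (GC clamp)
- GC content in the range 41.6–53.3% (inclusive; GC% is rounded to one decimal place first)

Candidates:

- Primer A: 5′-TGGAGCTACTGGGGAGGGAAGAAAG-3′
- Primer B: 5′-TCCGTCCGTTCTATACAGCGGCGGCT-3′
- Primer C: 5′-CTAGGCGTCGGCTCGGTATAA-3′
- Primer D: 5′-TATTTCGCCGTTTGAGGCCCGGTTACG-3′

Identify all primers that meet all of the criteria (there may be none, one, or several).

None of the candidates satisfy all criteria.

Primer A (25 nt, A=8 T=3 G=12 C=2): length 25 ✓; Tm = 64.9 + 41·(14 − 16.4)/25 = 61.0°C ✓; 3' end AAG has 1 G/C, need ≥2 ✗; GC 14/25 = 56.0%, outside 41.6–53.3% ✗ — fails.
Primer B (26 nt, A=3 T=7 G=7 C=9): length 26 ✓; Tm = 64.9 + 41·(16 − 16.4)/26 = 64.3°C ✓; 3' end GCT has 2 G/C ✓; GC 16/26 = 61.5%, outside 41.6–53.3% ✗ — fails.
Primer C (21 nt, A=4 T=5 G=7 C=5): length 21, outside 23–26 ✗; Tm = 64.9 + 41·(12 − 16.4)/21 = 56.3°C ✓; 3' end TAA has 0 G/C, need ≥2 ✗; GC 12/21 = 57.1%, outside 41.6–53.3% ✗ — fails.
Primer D (27 nt, A=3 T=9 G=8 C=7): length 27, outside 23–26 ✗; Tm = 64.9 + 41·(15 − 16.4)/27 = 62.8°C ✓; 3' end ACG has 2 G/C ✓; GC 15/27 = 55.6%, outside 41.6–53.3% ✗ — fails.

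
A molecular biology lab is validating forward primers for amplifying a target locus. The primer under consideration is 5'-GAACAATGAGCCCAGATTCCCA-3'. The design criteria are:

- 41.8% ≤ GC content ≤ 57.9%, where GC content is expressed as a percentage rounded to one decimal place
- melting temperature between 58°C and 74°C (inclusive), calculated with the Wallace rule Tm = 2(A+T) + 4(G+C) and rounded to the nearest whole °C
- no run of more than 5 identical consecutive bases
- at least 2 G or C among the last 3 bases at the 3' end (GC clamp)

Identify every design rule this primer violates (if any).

Meets all criteria.

Base counts: A=8, T=3, G=4, C=7 (length 22).
GC content: GC 11/22 = 50.0% ✓
Tm: Tm = 2·11 + 4·11 = 66°C ✓
homopolymer run: longest run = 3 ✓
GC clamp: 3' end CCA has 2 G/C ✓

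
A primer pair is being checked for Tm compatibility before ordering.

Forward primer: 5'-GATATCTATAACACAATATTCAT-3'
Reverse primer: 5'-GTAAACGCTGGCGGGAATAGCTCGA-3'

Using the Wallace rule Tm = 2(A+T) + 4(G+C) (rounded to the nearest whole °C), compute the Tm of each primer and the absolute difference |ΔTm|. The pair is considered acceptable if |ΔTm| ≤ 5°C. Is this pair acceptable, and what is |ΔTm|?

Forward: A=10 T=8 G=1 C=4 → Tm = 2·18 + 4·5 = 56°C.
Reverse: A=7 T=4 G=9 C=5 → Tm = 2·11 + 4·14 = 78°C.
|ΔTm| = |56 − 78| = 22°C, > 5°C.

|ΔTm| = 22°C; the pair is not acceptable.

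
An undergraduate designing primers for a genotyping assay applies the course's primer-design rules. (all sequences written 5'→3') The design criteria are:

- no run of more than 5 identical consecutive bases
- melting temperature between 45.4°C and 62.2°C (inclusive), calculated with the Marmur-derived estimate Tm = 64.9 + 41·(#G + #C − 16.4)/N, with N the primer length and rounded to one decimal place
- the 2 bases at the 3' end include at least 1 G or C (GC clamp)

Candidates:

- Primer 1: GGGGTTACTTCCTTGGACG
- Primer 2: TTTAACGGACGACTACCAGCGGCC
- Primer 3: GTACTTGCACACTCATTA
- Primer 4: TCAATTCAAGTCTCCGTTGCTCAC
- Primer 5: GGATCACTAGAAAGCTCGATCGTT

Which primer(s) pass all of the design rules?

Primer 1, Primer 2 and Primer 4.

Primer 1 (19 nt, A=2 T=6 G=7 C=4): longest run = 4 ✓; Tm = 64.9 + 41·(11 − 16.4)/19 = 53.2°C ✓; 3' end CG has 2 G/C ✓ — passes.
Primer 2 (24 nt, A=6 T=4 G=6 C=8): longest run = 3 ✓; Tm = 64.9 + 41·(14 − 16.4)/24 = 60.8°C ✓; 3' end CC has 2 G/C ✓ — passes.
Primer 3 (18 nt, A=5 T=6 G=2 C=5): longest run = 2 ✓; Tm = 64.9 + 41·(7 − 16.4)/18 = 43.5°C, outside 45.4–62.2°C ✗; 3' end TA has 0 G/C, need ≥1 ✗ — fails.
Primer 4 (24 nt, A=5 T=8 G=3 C=8): longest run = 2 ✓; Tm = 64.9 + 41·(11 − 16.4)/24 = 55.7°C ✓; 3' end AC has 1 G/C ✓ — passes.
Primer 5 (24 nt, A=7 T=6 G=6 C=5): longest run = 3 ✓; Tm = 64.9 + 41·(11 − 16.4)/24 = 55.7°C ✓; 3' end TT has 0 G/C, need ≥1 ✗ — fails.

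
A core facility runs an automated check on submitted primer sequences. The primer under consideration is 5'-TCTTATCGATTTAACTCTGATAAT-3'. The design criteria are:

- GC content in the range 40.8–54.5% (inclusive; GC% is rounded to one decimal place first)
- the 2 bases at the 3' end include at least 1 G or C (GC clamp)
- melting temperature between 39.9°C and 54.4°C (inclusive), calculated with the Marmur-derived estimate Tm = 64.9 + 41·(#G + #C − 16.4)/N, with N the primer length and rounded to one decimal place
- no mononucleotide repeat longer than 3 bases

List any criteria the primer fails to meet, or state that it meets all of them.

Fails: GC content, GC clamp.

Base counts: A=7, T=11, G=2, C=4 (length 24).
GC content: GC 6/24 = 25.0%, outside 40.8–54.5% ✗
GC clamp: 3' end AT has 0 G/C, need ≥1 ✗
Tm: Tm = 64.9 + 41·(6 − 16.4)/24 = 47.1°C ✓
homopolymer run: longest run = 3 ✓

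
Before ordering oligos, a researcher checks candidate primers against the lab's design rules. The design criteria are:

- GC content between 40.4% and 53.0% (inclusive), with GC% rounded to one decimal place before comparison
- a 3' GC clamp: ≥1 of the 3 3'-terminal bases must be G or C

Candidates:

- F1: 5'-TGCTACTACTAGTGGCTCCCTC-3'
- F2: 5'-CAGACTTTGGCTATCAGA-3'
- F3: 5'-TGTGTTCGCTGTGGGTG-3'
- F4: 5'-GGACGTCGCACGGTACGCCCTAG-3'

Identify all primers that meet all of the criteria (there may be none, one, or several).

F1 (22 nt, A=3 T=7 G=4 C=8): GC 12/22 = 54.5%, outside 40.4–53.0% ✗; 3' end CTC has 2 G/C ✓ — fails.
F2 (18 nt, A=5 T=5 G=4 C=4): GC 8/18 = 44.4% ✓; 3' end AGA has 1 G/C ✓ — passes.
F3 (17 nt, A=0 T=7 G=8 C=2): GC 10/17 = 58.8%, outside 40.4–53.0% ✗; 3' end GTG has 2 G/C ✓ — fails.
F4 (23 nt, A=4 T=3 G=8 C=8): GC 16/23 = 69.6%, outside 40.4–53.0% ✗; 3' end TAG has 1 G/C ✓ — fails.

F2 only.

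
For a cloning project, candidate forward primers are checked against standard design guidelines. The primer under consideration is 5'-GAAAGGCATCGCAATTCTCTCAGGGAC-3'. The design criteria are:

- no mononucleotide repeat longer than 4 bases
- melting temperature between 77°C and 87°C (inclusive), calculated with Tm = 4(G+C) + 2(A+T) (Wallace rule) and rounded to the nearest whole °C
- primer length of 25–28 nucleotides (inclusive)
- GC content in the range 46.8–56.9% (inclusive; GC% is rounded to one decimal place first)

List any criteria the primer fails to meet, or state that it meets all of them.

Meets all criteria.

Base counts: A=8, T=5, G=7, C=7 (length 27).
homopolymer run: longest run = 3 ✓
Tm: Tm = 2·13 + 4·14 = 82°C ✓
length: length 27 ✓
GC content: GC 14/27 = 51.9% ✓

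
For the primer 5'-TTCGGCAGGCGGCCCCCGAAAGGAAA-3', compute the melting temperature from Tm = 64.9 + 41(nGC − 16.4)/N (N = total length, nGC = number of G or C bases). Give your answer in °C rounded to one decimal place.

65.8°C

Base counts: A=7, T=2, G=9, C=8; G+C = 17, N = 26.
Tm = 64.9 + 41·(17 − 16.4)/26 = 64.9 + 24.60/26 = 65.8°C.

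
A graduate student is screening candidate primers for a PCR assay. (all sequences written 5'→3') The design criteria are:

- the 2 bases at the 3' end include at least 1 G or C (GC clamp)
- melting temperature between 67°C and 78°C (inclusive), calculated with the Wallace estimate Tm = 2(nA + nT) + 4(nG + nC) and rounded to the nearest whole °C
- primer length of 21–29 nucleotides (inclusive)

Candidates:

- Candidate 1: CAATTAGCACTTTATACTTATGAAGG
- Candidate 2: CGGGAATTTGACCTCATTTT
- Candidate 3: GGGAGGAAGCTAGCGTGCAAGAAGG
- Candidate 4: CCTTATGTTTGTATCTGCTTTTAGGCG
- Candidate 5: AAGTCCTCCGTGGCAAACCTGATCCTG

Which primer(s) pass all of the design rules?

Candidate 1 (26 nt, A=9 T=9 G=4 C=4): 3' end GG has 2 G/C ✓; Tm = 2·18 + 4·8 = 68°C ✓; length 26 ✓ — passes.
Candidate 2 (20 nt, A=4 T=8 G=4 C=4): 3' end TT has 0 G/C, need ≥1 ✗; Tm = 2·12 + 4·8 = 56°C, outside 67–78°C ✗; length 20, outside 21–29 ✗ — fails.
Candidate 3 (25 nt, A=8 T=2 G=12 C=3): 3' end GG has 2 G/C ✓; Tm = 2·10 + 4·15 = 80°C, outside 67–78°C ✗; length 25 ✓ — fails.
Candidate 4 (27 nt, A=3 T=13 G=6 C=5): 3' end CG has 2 G/C ✓; Tm = 2·16 + 4·11 = 76°C ✓; length 27 ✓ — passes.
Candidate 5 (27 nt, A=6 T=6 G=6 C=9): 3' end TG has 1 G/C ✓; Tm = 2·12 + 4·15 = 84°C, outside 67–78°C ✗; length 27 ✓ — fails.

Candidate 1 and Candidate 4.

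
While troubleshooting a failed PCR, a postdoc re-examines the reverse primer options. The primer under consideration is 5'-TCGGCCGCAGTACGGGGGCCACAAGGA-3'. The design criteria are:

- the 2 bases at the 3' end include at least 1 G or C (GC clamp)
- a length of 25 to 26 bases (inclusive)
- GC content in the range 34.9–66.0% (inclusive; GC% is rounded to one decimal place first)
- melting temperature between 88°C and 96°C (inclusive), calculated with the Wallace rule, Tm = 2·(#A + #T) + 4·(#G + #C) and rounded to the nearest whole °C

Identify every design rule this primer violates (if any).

Fails: length, GC content.

Base counts: A=6, T=2, G=11, C=8 (length 27).
GC clamp: 3' end GA has 1 G/C ✓
length: length 27, outside 25–26 ✗
GC content: GC 19/27 = 70.4%, outside 34.9–66.0% ✗
Tm: Tm = 2·8 + 4·19 = 92°C ✓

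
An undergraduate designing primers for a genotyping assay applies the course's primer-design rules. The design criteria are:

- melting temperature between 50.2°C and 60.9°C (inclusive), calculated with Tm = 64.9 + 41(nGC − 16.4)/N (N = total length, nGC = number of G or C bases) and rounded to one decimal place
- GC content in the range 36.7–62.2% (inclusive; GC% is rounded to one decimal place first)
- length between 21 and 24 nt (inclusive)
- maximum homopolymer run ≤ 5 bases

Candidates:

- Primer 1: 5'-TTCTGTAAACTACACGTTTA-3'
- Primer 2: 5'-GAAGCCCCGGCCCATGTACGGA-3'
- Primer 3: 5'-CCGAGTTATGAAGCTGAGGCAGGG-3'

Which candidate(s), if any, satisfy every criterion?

Primer 1 (20 nt, A=6 T=8 G=2 C=4): Tm = 64.9 + 41·(6 − 16.4)/20 = 43.6°C, outside 50.2–60.9°C ✗; GC 6/20 = 30.0%, outside 36.7–62.2% ✗; length 20, outside 21–24 ✗; longest run = 3 ✓ — fails.
Primer 2 (22 nt, A=5 T=2 G=7 C=8): Tm = 64.9 + 41·(15 − 16.4)/22 = 62.3°C, outside 50.2–60.9°C ✗; GC 15/22 = 68.2%, outside 36.7–62.2% ✗; length 22 ✓; longest run = 4 ✓ — fails.
Primer 3 (24 nt, A=6 T=4 G=10 C=4): Tm = 64.9 + 41·(14 − 16.4)/24 = 60.8°C ✓; GC 14/24 = 58.3% ✓; length 24 ✓; longest run = 3 ✓ — passes.

Primer 3 only.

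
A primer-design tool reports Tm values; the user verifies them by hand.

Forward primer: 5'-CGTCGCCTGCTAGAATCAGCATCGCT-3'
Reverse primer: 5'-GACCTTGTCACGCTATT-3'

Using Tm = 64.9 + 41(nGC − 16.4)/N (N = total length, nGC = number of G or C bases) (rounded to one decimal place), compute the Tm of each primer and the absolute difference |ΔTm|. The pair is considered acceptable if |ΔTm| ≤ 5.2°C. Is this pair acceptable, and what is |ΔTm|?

Forward: G+C = 15, N = 26 → Tm = 64.9 + 41·(15 − 16.4)/26 = 62.7°C.
Reverse: G+C = 8, N = 17 → Tm = 64.9 + 41·(8 − 16.4)/17 = 44.6°C.
|ΔTm| = |62.7 − 44.6| = 18.1°C, > 5.2°C.

|ΔTm| = 18.1°C; the pair is not acceptable.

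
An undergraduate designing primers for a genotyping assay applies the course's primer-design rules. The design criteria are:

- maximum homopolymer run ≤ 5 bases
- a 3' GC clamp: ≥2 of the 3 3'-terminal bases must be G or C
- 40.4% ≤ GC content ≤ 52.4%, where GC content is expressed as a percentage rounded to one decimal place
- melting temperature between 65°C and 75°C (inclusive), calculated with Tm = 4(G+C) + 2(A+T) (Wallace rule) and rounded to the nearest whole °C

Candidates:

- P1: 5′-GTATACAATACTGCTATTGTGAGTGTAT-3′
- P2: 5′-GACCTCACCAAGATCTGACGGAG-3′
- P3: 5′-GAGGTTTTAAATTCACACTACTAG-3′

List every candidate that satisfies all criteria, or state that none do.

None of the candidates satisfy all criteria.

P1 (28 nt, A=8 T=11 G=6 C=3): longest run = 2 ✓; 3' end TAT has 0 G/C, need ≥2 ✗; GC 9/28 = 32.1%, outside 40.4–52.4% ✗; Tm = 2·19 + 4·9 = 74°C ✓ — fails.
P2 (23 nt, A=7 T=3 G=6 C=7): longest run = 2 ✓; 3' end GAG has 2 G/C ✓; GC 13/23 = 56.5%, outside 40.4–52.4% ✗; Tm = 2·10 + 4·13 = 72°C ✓ — fails.
P3 (24 nt, A=8 T=8 G=4 C=4): longest run = 4 ✓; 3' end TAG has 1 G/C, need ≥2 ✗; GC 8/24 = 33.3%, outside 40.4–52.4% ✗; Tm = 2·16 + 4·8 = 64°C, outside 65–75°C ✗ — fails.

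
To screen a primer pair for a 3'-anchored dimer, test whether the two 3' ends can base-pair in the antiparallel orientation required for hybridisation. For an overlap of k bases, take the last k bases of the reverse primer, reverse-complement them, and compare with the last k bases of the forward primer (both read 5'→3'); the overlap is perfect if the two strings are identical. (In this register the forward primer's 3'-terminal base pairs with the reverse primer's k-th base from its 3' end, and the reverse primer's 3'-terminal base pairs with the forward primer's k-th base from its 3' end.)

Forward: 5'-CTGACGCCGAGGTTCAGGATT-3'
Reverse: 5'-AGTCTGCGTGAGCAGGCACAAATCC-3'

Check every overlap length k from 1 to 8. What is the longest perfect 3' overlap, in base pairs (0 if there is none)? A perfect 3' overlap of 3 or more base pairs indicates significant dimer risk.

Longest perfect overlap: 5 complementary base pairs; significant dimer risk (threshold 3).

Last 8 bases (5'→3') — forward …TCAGGATT, reverse …ACAAATCC.
Reverse complement of the reverse primer's last 8 bases: GGATTTGT; its first k bases are the reverse complement of the reverse primer's last k bases, so a perfect k-base overlap needs the forward primer's last k bases to equal them.
Comparing (forward last k vs required): k=1: T vs G ✗; k=2: TT vs GG ✗; k=3: ATT vs GGA ✗; k=4: GATT vs GGAT ✗; k=5: GGATT vs GGATT ✓; k=6: AGGATT vs GGATTT ✗; k=7: CAGGATT vs GGATTTG ✗; k=8: TCAGGATT vs GGATTTGT ✗.
Only k = 5 is perfect, so the longest perfect 3' overlap is 5.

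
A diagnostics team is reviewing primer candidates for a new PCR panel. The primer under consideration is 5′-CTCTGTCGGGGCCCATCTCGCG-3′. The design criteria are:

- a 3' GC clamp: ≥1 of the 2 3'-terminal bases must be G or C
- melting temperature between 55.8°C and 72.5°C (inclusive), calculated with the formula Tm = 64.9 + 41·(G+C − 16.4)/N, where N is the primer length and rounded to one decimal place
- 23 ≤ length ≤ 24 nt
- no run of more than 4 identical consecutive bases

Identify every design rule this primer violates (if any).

Base counts: A=1, T=5, G=7, C=9 (length 22).
GC clamp: 3' end CG has 2 G/C ✓
Tm: Tm = 64.9 + 41·(16 − 16.4)/22 = 64.2°C ✓
length: length 22, outside 23–24 ✗
homopolymer run: longest run = 4 ✓

Fails: length.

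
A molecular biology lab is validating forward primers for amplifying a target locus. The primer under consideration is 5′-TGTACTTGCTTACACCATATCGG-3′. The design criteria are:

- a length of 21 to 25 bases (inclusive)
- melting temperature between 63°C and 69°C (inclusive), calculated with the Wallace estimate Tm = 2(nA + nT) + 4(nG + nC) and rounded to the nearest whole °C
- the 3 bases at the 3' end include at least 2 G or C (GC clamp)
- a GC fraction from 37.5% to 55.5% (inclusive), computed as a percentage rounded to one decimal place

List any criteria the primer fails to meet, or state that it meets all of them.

Base counts: A=5, T=8, G=4, C=6 (length 23).
length: length 23 ✓
Tm: Tm = 2·13 + 4·10 = 66°C ✓
GC clamp: 3' end CGG has 3 G/C ✓
GC content: GC 10/23 = 43.5% ✓

Meets all criteria.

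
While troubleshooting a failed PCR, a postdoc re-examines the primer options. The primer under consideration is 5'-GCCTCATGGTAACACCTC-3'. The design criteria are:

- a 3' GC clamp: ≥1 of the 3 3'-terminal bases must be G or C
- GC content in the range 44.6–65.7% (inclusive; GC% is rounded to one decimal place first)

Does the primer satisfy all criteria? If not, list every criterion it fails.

Base counts: A=4, T=4, G=3, C=7 (length 18).
GC clamp: 3' end CTC has 2 G/C ✓
GC content: GC 10/18 = 55.6% ✓

Meets all criteria.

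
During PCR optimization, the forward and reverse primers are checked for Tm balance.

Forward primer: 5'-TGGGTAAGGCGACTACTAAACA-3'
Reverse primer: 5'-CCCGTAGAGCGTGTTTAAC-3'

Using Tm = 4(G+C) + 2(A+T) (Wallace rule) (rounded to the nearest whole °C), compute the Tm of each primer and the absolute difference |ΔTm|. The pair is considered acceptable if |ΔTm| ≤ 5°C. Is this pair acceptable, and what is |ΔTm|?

|ΔTm| = 6°C; the pair is not acceptable.

Forward: A=8 T=4 G=6 C=4 → Tm = 2·12 + 4·10 = 64°C.
Reverse: A=4 T=5 G=5 C=5 → Tm = 2·9 + 4·10 = 58°C.
|ΔTm| = |64 − 58| = 6°C, > 5°C.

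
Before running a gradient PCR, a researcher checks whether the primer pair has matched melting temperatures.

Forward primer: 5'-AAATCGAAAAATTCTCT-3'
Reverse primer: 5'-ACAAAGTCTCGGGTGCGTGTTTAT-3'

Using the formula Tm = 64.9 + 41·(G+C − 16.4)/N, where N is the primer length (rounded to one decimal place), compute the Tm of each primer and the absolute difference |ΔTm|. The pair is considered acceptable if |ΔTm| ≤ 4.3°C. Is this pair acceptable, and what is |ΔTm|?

|ΔTm| = 20.7°C; the pair is not acceptable.

Forward: G+C = 4, N = 17 → Tm = 64.9 + 41·(4 − 16.4)/17 = 35.0°C.
Reverse: G+C = 11, N = 24 → Tm = 64.9 + 41·(11 − 16.4)/24 = 55.7°C.
|ΔTm| = |35.0 − 55.7| = 20.7°C, > 4.3°C.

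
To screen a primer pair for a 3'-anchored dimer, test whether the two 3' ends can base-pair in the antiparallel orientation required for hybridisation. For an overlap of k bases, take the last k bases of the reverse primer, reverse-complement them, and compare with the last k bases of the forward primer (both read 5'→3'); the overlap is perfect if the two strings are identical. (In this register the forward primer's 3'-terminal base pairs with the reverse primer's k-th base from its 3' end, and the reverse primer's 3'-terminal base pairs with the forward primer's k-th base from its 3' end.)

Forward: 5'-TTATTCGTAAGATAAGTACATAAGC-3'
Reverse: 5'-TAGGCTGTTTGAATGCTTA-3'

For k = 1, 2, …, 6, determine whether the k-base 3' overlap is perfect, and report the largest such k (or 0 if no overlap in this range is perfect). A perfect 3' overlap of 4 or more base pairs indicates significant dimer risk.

Last 6 bases (5'→3') — forward …ATAAGC, reverse …TGCTTA.
Reverse complement of the reverse primer's last 6 bases: TAAGCA; its first k bases are the reverse complement of the reverse primer's last k bases, so a perfect k-base overlap needs the forward primer's last k bases to equal them.
Comparing (forward last k vs required): k=1: C vs T ✗; k=2: GC vs TA ✗; k=3: AGC vs TAA ✗; k=4: AAGC vs TAAG ✗; k=5: TAAGC vs TAAGC ✓; k=6: ATAAGC vs TAAGCA ✗.
Only k = 5 is perfect, so the longest perfect 3' overlap is 5.

Longest perfect overlap: 5 complementary base pairs; significant dimer risk (threshold 4).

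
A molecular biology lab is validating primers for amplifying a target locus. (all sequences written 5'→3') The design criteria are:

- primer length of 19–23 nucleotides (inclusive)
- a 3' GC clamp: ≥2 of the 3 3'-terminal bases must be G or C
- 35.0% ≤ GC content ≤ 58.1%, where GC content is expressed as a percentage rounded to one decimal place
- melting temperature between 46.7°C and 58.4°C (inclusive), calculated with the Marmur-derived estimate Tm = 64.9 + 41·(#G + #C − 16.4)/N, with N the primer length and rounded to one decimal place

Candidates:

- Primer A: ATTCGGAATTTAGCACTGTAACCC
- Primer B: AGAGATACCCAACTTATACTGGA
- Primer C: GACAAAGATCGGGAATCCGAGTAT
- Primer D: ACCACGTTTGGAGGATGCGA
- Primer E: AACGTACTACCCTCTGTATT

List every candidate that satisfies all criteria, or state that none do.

Primer A (24 nt, A=7 T=7 G=4 C=6): length 24, outside 19–23 ✗; 3' end CCC has 3 G/C ✓; GC 10/24 = 41.7% ✓; Tm = 64.9 + 41·(10 − 16.4)/24 = 54.0°C ✓ — fails.
Primer B (23 nt, A=9 T=5 G=4 C=5): length 23 ✓; 3' end GGA has 2 G/C ✓; GC 9/23 = 39.1% ✓; Tm = 64.9 + 41·(9 − 16.4)/23 = 51.7°C ✓ — passes.
Primer C (24 nt, A=9 T=4 G=7 C=4): length 24, outside 19–23 ✗; 3' end TAT has 0 G/C, need ≥2 ✗; GC 11/24 = 45.8% ✓; Tm = 64.9 + 41·(11 − 16.4)/24 = 55.7°C ✓ — fails.
Primer D (20 nt, A=5 T=4 G=7 C=4): length 20 ✓; 3' end CGA has 2 G/C ✓; GC 11/20 = 55.0% ✓; Tm = 64.9 + 41·(11 − 16.4)/20 = 53.8°C ✓ — passes.
Primer E (20 nt, A=5 T=7 G=2 C=6): length 20 ✓; 3' end ATT has 0 G/C, need ≥2 ✗; GC 8/20 = 40.0% ✓; Tm = 64.9 + 41·(8 − 16.4)/20 = 47.7°C ✓ — fails.

Primer B and Primer D.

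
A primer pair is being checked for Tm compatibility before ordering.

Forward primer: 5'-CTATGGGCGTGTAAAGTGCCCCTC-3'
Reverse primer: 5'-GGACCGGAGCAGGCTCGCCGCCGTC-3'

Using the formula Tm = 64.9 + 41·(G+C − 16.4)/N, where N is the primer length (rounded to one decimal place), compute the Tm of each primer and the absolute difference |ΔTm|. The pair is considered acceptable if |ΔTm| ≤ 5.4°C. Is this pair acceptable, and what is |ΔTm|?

|ΔTm| = 10.0°C; the pair is not acceptable.

Forward: G+C = 14, N = 24 → Tm = 64.9 + 41·(14 − 16.4)/24 = 60.8°C.
Reverse: G+C = 20, N = 25 → Tm = 64.9 + 41·(20 − 16.4)/25 = 70.8°C.
|ΔTm| = |60.8 − 70.8| = 10.0°C, > 5.4°C.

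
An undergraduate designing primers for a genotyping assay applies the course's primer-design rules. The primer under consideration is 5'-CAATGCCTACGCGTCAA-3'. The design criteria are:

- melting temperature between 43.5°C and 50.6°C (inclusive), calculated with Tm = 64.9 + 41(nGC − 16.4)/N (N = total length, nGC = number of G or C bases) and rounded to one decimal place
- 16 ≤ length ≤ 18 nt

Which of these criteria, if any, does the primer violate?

Meets all criteria.

Base counts: A=5, T=3, G=3, C=6 (length 17).
Tm: Tm = 64.9 + 41·(9 − 16.4)/17 = 47.1°C ✓
length: length 17 ✓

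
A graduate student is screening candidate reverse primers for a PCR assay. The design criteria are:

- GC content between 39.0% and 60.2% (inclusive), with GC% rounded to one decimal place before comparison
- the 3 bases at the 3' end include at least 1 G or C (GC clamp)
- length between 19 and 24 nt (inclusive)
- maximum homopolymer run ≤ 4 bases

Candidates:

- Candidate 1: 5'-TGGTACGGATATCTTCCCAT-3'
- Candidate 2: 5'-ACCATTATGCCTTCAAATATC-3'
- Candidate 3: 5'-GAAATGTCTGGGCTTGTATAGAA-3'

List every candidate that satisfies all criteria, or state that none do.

Candidate 1 (20 nt, A=4 T=7 G=4 C=5): GC 9/20 = 45.0% ✓; 3' end CAT has 1 G/C ✓; length 20 ✓; longest run = 3 ✓ — passes.
Candidate 2 (21 nt, A=7 T=7 G=1 C=6): GC 7/21 = 33.3%, outside 39.0–60.2% ✗; 3' end ATC has 1 G/C ✓; length 21 ✓; longest run = 3 ✓ — fails.
Candidate 3 (23 nt, A=7 T=7 G=7 C=2): GC 9/23 = 39.1% ✓; 3' end GAA has 1 G/C ✓; length 23 ✓; longest run = 3 ✓ — passes.

Candidate 1 and Candidate 3.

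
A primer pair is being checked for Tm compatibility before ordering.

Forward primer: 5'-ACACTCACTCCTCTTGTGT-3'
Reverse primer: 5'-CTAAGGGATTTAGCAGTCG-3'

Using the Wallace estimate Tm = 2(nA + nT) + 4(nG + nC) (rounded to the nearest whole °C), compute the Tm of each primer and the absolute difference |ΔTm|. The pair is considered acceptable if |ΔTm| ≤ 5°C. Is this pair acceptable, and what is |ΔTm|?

Forward: A=3 T=7 G=2 C=7 → Tm = 2·10 + 4·9 = 56°C.
Reverse: A=5 T=5 G=6 C=3 → Tm = 2·10 + 4·9 = 56°C.
|ΔTm| = |56 − 56| = 0°C, ≤ 5°C.

|ΔTm| = 0°C; the pair is acceptable.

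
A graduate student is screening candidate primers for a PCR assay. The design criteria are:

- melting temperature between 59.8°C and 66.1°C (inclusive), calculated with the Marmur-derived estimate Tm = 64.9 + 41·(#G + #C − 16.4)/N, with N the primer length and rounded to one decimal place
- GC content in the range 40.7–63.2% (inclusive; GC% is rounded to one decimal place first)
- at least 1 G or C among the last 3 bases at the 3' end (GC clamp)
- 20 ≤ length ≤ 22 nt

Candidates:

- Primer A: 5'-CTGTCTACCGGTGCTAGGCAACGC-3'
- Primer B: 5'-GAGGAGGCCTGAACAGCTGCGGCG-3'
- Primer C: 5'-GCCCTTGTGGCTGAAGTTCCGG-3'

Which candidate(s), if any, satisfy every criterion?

Primer A (24 nt, A=4 T=5 G=7 C=8): Tm = 64.9 + 41·(15 − 16.4)/24 = 62.5°C ✓; GC 15/24 = 62.5% ✓; 3' end CGC has 3 G/C ✓; length 24, outside 20–22 ✗ — fails.
Primer B (24 nt, A=5 T=2 G=11 C=6): Tm = 64.9 + 41·(17 − 16.4)/24 = 65.9°C ✓; GC 17/24 = 70.8%, outside 40.7–63.2% ✗; 3' end GCG has 3 G/C ✓; length 24, outside 20–22 ✗ — fails.
Primer C (22 nt, A=2 T=6 G=8 C=6): Tm = 64.9 + 41·(14 − 16.4)/22 = 60.4°C ✓; GC 14/22 = 63.6%, outside 40.7–63.2% ✗; 3' end CGG has 3 G/C ✓; length 22 ✓ — fails.

None of the candidates satisfy all criteria.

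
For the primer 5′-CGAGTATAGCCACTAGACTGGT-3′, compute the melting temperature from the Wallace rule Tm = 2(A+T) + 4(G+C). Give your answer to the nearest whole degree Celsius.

66°C

Base counts: A=6, T=5, G=6, C=5 (length 22).
Tm = 2·(6+5) + 4·(6+5) = 2·11 + 4·11 = 22 + 44 = 66°C.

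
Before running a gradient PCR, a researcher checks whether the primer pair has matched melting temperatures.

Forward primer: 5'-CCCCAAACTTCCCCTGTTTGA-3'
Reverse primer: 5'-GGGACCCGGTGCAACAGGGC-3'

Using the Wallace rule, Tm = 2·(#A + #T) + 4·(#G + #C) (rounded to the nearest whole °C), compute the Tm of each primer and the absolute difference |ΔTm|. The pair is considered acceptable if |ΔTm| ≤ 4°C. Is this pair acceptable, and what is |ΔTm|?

|ΔTm| = 6°C; the pair is not acceptable.

Forward: A=4 T=6 G=2 C=9 → Tm = 2·10 + 4·11 = 64°C.
Reverse: A=4 T=1 G=9 C=6 → Tm = 2·5 + 4·15 = 70°C.
|ΔTm| = |64 − 70| = 6°C, > 4°C.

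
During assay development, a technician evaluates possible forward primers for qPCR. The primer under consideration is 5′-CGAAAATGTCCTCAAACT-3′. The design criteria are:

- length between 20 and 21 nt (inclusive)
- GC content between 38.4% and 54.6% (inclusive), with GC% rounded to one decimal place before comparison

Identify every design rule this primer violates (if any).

Fails: length.

Base counts: A=7, T=4, G=2, C=5 (length 18).
length: length 18, outside 20–21 ✗
GC content: GC 7/18 = 38.9% ✓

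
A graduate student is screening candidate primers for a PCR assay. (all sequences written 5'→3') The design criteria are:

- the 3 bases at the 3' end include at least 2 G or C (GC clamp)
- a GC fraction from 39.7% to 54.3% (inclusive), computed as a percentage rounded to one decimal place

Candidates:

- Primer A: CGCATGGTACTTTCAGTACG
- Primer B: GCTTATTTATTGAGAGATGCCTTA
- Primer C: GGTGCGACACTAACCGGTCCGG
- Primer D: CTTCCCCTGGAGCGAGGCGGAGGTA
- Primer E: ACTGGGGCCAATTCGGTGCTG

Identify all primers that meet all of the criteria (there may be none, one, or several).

Primer A only.

Primer A (20 nt, A=4 T=6 G=5 C=5): 3' end ACG has 2 G/C ✓; GC 10/20 = 50.0% ✓ — passes.
Primer B (24 nt, A=6 T=10 G=5 C=3): 3' end TTA has 0 G/C, need ≥2 ✗; GC 8/24 = 33.3%, outside 39.7–54.3% ✗ — fails.
Primer C (22 nt, A=4 T=3 G=8 C=7): 3' end CGG has 3 G/C ✓; GC 15/22 = 68.2%, outside 39.7–54.3% ✗ — fails.
Primer D (25 nt, A=4 T=4 G=10 C=7): 3' end GTA has 1 G/C, need ≥2 ✗; GC 17/25 = 68.0%, outside 39.7–54.3% ✗ — fails.
Primer E (21 nt, A=3 T=5 G=8 C=5): 3' end CTG has 2 G/C ✓; GC 13/21 = 61.9%, outside 39.7–54.3% ✗ — fails.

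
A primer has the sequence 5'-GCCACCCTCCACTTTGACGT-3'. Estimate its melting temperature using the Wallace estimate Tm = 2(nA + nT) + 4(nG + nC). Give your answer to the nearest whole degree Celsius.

Base counts: A=3, T=5, G=3, C=9 (length 20).
Tm = 2·(3+5) + 4·(3+9) = 2·8 + 4·12 = 16 + 48 = 64°C.

64°C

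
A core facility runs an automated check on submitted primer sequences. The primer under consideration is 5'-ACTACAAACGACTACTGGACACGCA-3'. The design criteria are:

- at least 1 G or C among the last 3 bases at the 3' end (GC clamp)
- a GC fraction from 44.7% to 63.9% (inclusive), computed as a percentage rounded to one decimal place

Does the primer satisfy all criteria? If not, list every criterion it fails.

Base counts: A=10, T=3, G=4, C=8 (length 25).
GC clamp: 3' end GCA has 2 G/C ✓
GC content: GC 12/25 = 48.0% ✓

Meets all criteria.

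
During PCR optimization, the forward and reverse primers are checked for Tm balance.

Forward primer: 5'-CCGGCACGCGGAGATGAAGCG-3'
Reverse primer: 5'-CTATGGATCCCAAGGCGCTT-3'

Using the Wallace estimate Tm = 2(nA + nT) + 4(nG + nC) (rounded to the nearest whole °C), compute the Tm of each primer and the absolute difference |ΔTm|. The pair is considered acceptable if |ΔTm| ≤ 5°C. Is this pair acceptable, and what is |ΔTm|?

Forward: A=5 T=1 G=9 C=6 → Tm = 2·6 + 4·15 = 72°C.
Reverse: A=4 T=5 G=5 C=6 → Tm = 2·9 + 4·11 = 62°C.
|ΔTm| = |72 − 62| = 10°C, > 5°C.

|ΔTm| = 10°C; the pair is not acceptable.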